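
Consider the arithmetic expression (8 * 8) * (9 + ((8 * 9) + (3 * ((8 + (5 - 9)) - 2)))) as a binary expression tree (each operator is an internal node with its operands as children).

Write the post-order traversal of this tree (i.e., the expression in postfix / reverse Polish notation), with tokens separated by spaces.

Post-order on an expression tree gives postfix notation: for each operator, emit left operand, right operand, then the operator.

8 8 * 9 8 9 * 3 8 5 9 - + 2 - * + + *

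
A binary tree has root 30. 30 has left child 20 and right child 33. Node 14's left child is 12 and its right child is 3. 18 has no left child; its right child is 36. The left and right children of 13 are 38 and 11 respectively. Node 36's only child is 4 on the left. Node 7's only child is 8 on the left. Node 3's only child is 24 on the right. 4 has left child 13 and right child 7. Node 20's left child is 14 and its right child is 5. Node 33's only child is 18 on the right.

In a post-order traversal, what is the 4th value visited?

14

Post-order visits the left subtree, then the right subtree, then the node.
At 30: go left to 20.
  At 20: go left to 14.
    At 14: go left to 12.
      12 is a leaf — visit 12.
    At 14: go right to 3.
      At 3: no left child.
      At 3: go right to 24.
        24 is a leaf — visit 24.
      Visit 3.
    Visit 14.
  At 20: go right to 5.
    5 is a leaf — visit 5.
  Visit 20.
At 30: go right to 33.
  At 33: no left child.
  At 33: go right to 18.
    At 18: no left child.
    At 18: go right to 36.
      At 36: go left to 4.
        At 4: go left to 13.
          At 13: go left to 38.
            38 is a leaf — visit 38.
          At 13: go right to 11.
            11 is a leaf — visit 11.
          Visit 13.
        At 4: go right to 7.
          At 7: go left to 8.
            8 is a leaf — visit 8.
          At 7: no right child.
          Visit 7.
        Visit 4.
      At 36: no right child.
      Visit 36.
    Visit 18.
  Visit 33.
Visit 30.
Full post-order sequence: 12, 24, 3, 14, 5, 20, 38, 11, 13, 8, 7, 4, 36, 18, 33, 30.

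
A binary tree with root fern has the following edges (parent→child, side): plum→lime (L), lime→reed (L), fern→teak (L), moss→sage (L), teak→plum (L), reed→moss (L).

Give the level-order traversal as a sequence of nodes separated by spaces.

Level-order visits nodes level by level from the root, left to right within each level.
Level 0: fern
Level 1: teak
Level 2: plum
Level 3: lime
Level 4: reed
Level 5: moss
Level 6: sage

fern teak plum lime reed moss sage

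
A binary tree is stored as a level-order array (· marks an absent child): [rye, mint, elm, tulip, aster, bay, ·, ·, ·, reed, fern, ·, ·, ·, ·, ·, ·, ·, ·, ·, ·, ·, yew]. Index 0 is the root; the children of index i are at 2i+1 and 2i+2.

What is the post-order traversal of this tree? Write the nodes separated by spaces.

tulip reed yew fern aster mint bay elm rye

Post-order visits the left subtree, then the right subtree, then the node.
At rye: go left to mint.
  At mint: go left to tulip.
    tulip is a leaf — visit tulip.
  At mint: go right to aster.
    At aster: go left to reed.
      reed is a leaf — visit reed.
    At aster: go right to fern.
      At fern: no left child.
      At fern: go right to yew.
        yew is a leaf — visit yew.
      Visit fern.
    Visit aster.
  Visit mint.
At rye: go right to elm.
  At elm: go left to bay.
    bay is a leaf — visit bay.
  At elm: no right child.
  Visit elm.
Visit rye.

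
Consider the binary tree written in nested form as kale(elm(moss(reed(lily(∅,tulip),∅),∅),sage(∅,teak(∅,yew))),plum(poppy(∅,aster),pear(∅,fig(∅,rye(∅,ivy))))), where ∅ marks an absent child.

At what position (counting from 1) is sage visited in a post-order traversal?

7

Post-order visits the left subtree, then the right subtree, then the node.
At kale: go left to elm.
  At elm: go left to moss.
    At moss: go left to reed.
      At reed: go left to lily.
        At lily: no left child.
        At lily: go right to tulip.
          tulip is a leaf — visit tulip.
        Visit lily.
      At reed: no right child.
      Visit reed.
    At moss: no right child.
    Visit moss.
  At elm: go right to sage.
    At sage: no left child.
    At sage: go right to teak.
      At teak: no left child.
      At teak: go right to yew.
        yew is a leaf — visit yew.
      Visit teak.
    Visit sage.
  Visit elm.
At kale: go right to plum.
  At plum: go left to poppy.
    At poppy: no left child.
    At poppy: go right to aster.
      aster is a leaf — visit aster.
    Visit poppy.
  At plum: go right to pear.
    At pear: no left child.
    At pear: go right to fig.
      At fig: no left child.
      At fig: go right to rye.
        At rye: no left child.
        At rye: go right to ivy.
          ivy is a leaf — visit ivy.
        Visit rye.
      Visit fig.
    Visit pear.
  Visit plum.
Visit kale.
Full post-order sequence: tulip, lily, reed, moss, yew, teak, sage, elm, aster, poppy, ivy, rye, fig, pear, plum, kale.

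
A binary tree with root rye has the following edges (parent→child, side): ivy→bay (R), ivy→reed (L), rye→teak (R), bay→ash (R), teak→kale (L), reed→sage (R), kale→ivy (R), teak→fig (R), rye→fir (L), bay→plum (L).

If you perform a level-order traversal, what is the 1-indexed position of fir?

Level-order visits nodes level by level from the root, left to right within each level.
Level 0: rye
Level 1: fir, teak
Level 2: kale, fig
Level 3: ivy
Level 4: reed, bay
Level 5: sage, plum, ash
Full level-order sequence: rye, fir, teak, kale, fig, ivy, reed, bay, sage, plum, ash.

2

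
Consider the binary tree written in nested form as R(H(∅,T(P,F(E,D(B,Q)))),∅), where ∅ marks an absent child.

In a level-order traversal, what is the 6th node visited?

E

Level-order visits nodes level by level from the root, left to right within each level.
Level 0: R
Level 1: H
Level 2: T
Level 3: P, F
Level 4: E, D
Level 5: B, Q
Full level-order sequence: R, H, T, P, F, E, D, B, Q.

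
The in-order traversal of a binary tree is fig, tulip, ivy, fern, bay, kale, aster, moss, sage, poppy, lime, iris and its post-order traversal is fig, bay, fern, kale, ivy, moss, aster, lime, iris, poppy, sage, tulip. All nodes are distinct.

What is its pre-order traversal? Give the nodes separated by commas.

The last element of post-order is the root; it splits in-order into left and right subtrees.
Root tulip: left subtree has 1 node {fig}, right has 10 {ivy, fern, bay, kale, aster, moss, sage, poppy, lime, iris}.
  Root sage: left subtree has 6 nodes {ivy, fern, bay, kale, aster, moss}, right has 3 {poppy, lime, iris}.
    Root aster: left subtree has 4 nodes {ivy, fern, bay, kale}, right has 1 {moss}.
      Root ivy: left subtree has 0 nodes { }, right has 3 {fern, bay, kale}.
        Root kale: left subtree has 2 nodes {fern, bay}, right has 0 { }.
          Root fern: left subtree has 0 nodes { }, right has 1 {bay}.
    Root poppy: left subtree has 0 nodes { }, right has 2 {lime, iris}.
      Root iris: left subtree has 1 node {lime}, right has 0 { }.

tulip, fig, sage, aster, ivy, kale, fern, bay, moss, poppy, iris, lime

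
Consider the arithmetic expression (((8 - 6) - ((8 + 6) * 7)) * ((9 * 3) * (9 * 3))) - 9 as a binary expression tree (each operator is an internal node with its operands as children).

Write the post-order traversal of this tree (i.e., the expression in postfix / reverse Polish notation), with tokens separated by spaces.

8 6 - 8 6 + 7 * - 9 3 * 9 3 * * * 9 -

Post-order on an expression tree gives postfix notation: for each operator, emit left operand, right operand, then the operator.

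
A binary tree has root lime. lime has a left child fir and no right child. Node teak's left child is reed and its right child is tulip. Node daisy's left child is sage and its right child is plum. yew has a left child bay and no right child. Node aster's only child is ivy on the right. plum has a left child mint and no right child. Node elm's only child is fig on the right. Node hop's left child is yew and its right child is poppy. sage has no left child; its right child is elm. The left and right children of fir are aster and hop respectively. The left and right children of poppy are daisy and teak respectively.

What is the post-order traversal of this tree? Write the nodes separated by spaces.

Post-order visits the left subtree, then the right subtree, then the node.
At lime: go left to fir.
  At fir: go left to aster.
    At aster: no left child.
    At aster: go right to ivy.
      ivy is a leaf — visit ivy.
    Visit aster.
  At fir: go right to hop.
    At hop: go left to yew.
      At yew: go left to bay.
        bay is a leaf — visit bay.
      At yew: no right child.
      Visit yew.
    At hop: go right to poppy.
      At poppy: go left to daisy.
        At daisy: go left to sage.
          At sage: no left child.
          At sage: go right to elm.
            At elm: no left child.
            At elm: go right to fig.
              fig is a leaf — visit fig.
            Visit elm.
          Visit sage.
        At daisy: go right to plum.
          At plum: go left to mint.
            mint is a leaf — visit mint.
          At plum: no right child.
          Visit plum.
        Visit daisy.
      At poppy: go right to teak.
        At teak: go left to reed.
          reed is a leaf — visit reed.
        At teak: go right to tulip.
          tulip is a leaf — visit tulip.
        Visit teak.
      Visit poppy.
    Visit hop.
  Visit fir.
At lime: no right child.
Visit lime.

ivy aster bay yew fig elm sage mint plum daisy reed tulip teak poppy hop fir lime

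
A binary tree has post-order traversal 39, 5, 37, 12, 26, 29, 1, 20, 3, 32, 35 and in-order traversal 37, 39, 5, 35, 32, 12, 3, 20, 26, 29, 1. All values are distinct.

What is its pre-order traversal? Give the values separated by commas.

35, 37, 5, 39, 32, 3, 12, 20, 1, 29, 26

The last element of post-order is the root; it splits in-order into left and right subtrees.
Root 35: left subtree has 3 nodes {37, 39, 5}, right has 7 {32, 12, 3, 20, 26, 29, 1}.
  Root 37: left subtree has 0 nodes { }, right has 2 {39, 5}.
    Root 5: left subtree has 1 node {39}, right has 0 { }.
  Root 32: left subtree has 0 nodes { }, right has 6 {12, 3, 20, 26, 29, 1}.
    Root 3: left subtree has 1 node {12}, right has 4 {20, 26, 29, 1}.
      Root 20: left subtree has 0 nodes { }, right has 3 {26, 29, 1}.
        Root 1: left subtree has 2 nodes {26, 29}, right has 0 { }.
          Root 29: left subtree has 1 node {26}, right has 0 { }.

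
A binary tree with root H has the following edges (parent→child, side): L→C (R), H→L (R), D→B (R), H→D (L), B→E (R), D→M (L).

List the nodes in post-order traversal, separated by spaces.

Post-order visits the left subtree, then the right subtree, then the node.
At H: go left to D.
  At D: go left to M.
    M is a leaf — visit M.
  At D: go right to B.
    At B: no left child.
    At B: go right to E.
      E is a leaf — visit E.
    Visit B.
  Visit D.
At H: go right to L.
  At L: no left child.
  At L: go right to C.
    C is a leaf — visit C.
  Visit L.
Visit H.

M E B D C L H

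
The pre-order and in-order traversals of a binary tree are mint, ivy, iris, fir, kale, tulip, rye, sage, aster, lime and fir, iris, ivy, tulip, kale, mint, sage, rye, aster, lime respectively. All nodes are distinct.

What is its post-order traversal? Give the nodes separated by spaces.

fir iris tulip kale ivy sage lime aster rye mint

The first element of pre-order is the root; it splits in-order into left and right subtrees.
Root mint: left subtree has 5 nodes {fir, iris, ivy, tulip, kale}, right has 4 {sage, rye, aster, lime}.
  Root ivy: left subtree has 2 nodes {fir, iris}, right has 2 {tulip, kale}.
    Root iris: left subtree has 1 node {fir}, right has 0 { }.
    Root kale: left subtree has 1 node {tulip}, right has 0 { }.
  Root rye: left subtree has 1 node {sage}, right has 2 {aster, lime}.
    Root aster: left subtree has 0 nodes { }, right has 1 {lime}.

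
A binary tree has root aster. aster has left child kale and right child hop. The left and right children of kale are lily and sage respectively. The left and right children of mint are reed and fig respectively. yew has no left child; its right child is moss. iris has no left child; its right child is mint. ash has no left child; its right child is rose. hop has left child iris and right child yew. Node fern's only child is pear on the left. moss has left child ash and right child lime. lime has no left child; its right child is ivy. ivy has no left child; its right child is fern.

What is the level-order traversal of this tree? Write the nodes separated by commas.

aster, kale, hop, lily, sage, iris, yew, mint, moss, reed, fig, ash, lime, rose, ivy, fern, pear

Level-order visits nodes level by level from the root, left to right within each level.
Level 0: aster
Level 1: kale, hop
Level 2: lily, sage, iris, yew
Level 3: mint, moss
Level 4: reed, fig, ash, lime
Level 5: rose, ivy
Level 6: fern
Level 7: pear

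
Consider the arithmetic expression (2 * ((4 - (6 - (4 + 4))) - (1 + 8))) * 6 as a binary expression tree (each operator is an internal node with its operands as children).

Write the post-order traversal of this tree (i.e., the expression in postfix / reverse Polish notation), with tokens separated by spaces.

Post-order on an expression tree gives postfix notation: for each operator, emit left operand, right operand, then the operator.

2 4 6 4 4 + - - 1 8 + - * 6 *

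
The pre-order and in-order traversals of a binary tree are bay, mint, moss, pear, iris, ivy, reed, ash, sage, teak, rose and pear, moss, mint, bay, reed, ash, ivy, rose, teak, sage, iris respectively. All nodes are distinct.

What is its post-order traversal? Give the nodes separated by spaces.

pear moss mint ash reed rose teak sage ivy iris bay

The first element of pre-order is the root; it splits in-order into left and right subtrees.
Root bay: left subtree has 3 nodes {pear, moss, mint}, right has 7 {reed, ash, ivy, rose, teak, sage, iris}.
  Root mint: left subtree has 2 nodes {pear, moss}, right has 0 { }.
    Root moss: left subtree has 1 node {pear}, right has 0 { }.
  Root iris: left subtree has 6 nodes {reed, ash, ivy, rose, teak, sage}, right has 0 { }.
    Root ivy: left subtree has 2 nodes {reed, ash}, right has 3 {rose, teak, sage}.
      Root reed: left subtree has 0 nodes { }, right has 1 {ash}.
      Root sage: left subtree has 2 nodes {rose, teak}, right has 0 { }.
        Root teak: left subtree has 1 node {rose}, right has 0 { }.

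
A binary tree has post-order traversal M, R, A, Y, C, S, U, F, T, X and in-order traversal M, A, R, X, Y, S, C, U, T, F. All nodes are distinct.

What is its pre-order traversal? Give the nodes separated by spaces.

X A M R T U S Y C F

The last element of post-order is the root; it splits in-order into left and right subtrees.
Root X: left subtree has 3 nodes {M, A, R}, right has 6 {Y, S, C, U, T, F}.
  Root A: left subtree has 1 node {M}, right has 1 {R}.
  Root T: left subtree has 4 nodes {Y, S, C, U}, right has 1 {F}.
    Root U: left subtree has 3 nodes {Y, S, C}, right has 0 { }.
      Root S: left subtree has 1 node {Y}, right has 1 {C}.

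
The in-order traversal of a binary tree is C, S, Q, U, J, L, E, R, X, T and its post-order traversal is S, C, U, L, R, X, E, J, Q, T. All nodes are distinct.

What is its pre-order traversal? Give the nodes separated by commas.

T, Q, C, S, J, U, E, L, X, R

The last element of post-order is the root; it splits in-order into left and right subtrees.
Root T: left subtree has 9 nodes {C, S, Q, U, J, L, E, R, X}, right has 0 { }.
  Root Q: left subtree has 2 nodes {C, S}, right has 6 {U, J, L, E, R, X}.
    Root C: left subtree has 0 nodes { }, right has 1 {S}.
    Root J: left subtree has 1 node {U}, right has 4 {L, E, R, X}.
      Root E: left subtree has 1 node {L}, right has 2 {R, X}.
        Root X: left subtree has 1 node {R}, right has 0 { }.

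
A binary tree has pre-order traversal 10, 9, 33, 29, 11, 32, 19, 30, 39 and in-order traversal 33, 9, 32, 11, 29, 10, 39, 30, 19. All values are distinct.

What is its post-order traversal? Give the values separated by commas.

The first element of pre-order is the root; it splits in-order into left and right subtrees.
Root 10: left subtree has 5 nodes {33, 9, 32, 11, 29}, right has 3 {39, 30, 19}.
  Root 9: left subtree has 1 node {33}, right has 3 {32, 11, 29}.
    Root 29: left subtree has 2 nodes {32, 11}, right has 0 { }.
      Root 11: left subtree has 1 node {32}, right has 0 { }.
  Root 19: left subtree has 2 nodes {39, 30}, right has 0 { }.
    Root 30: left subtree has 1 node {39}, right has 0 { }.

33, 32, 11, 29, 9, 39, 30, 19, 10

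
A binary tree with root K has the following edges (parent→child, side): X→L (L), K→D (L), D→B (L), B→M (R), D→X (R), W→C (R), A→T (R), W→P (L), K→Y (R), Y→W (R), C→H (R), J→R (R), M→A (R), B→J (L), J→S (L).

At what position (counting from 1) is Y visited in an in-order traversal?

In-order visits the left subtree, then the node, then the right subtree.
At K: go left to D.
  At D: go left to B.
    At B: go left to J.
      At J: go left to S.
        S is a leaf — visit S.
      Visit J.
      At J: go right to R.
        R is a leaf — visit R.
    Visit B.
    At B: go right to M.
      At M: no left child.
      Visit M.
      At M: go right to A.
        At A: no left child.
        Visit A.
        At A: go right to T.
          T is a leaf — visit T.
  Visit D.
  At D: go right to X.
    At X: go left to L.
      L is a leaf — visit L.
    Visit X.
    At X: no right child.
Visit K.
At K: go right to Y.
  At Y: no left child.
  Visit Y.
  At Y: go right to W.
    At W: go left to P.
      P is a leaf — visit P.
    Visit W.
    At W: go right to C.
      At C: no left child.
      Visit C.
      At C: go right to H.
        H is a leaf — visit H.
Full in-order sequence: S, J, R, B, M, A, T, D, L, X, K, Y, P, W, C, H.

12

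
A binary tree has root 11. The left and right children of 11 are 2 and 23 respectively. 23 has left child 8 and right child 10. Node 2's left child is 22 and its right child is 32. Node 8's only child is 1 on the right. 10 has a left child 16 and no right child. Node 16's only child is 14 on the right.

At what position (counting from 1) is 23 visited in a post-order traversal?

Post-order visits the left subtree, then the right subtree, then the node.
At 11: go left to 2.
  At 2: go left to 22.
    22 is a leaf — visit 22.
  At 2: go right to 32.
    32 is a leaf — visit 32.
  Visit 2.
At 11: go right to 23.
  At 23: go left to 8.
    At 8: no left child.
    At 8: go right to 1.
      1 is a leaf — visit 1.
    Visit 8.
  At 23: go right to 10.
    At 10: go left to 16.
      At 16: no left child.
      At 16: go right to 14.
        14 is a leaf — visit 14.
      Visit 16.
    At 10: no right child.
    Visit 10.
  Visit 23.
Visit 11.
Full post-order sequence: 22, 32, 2, 1, 8, 14, 16, 10, 23, 11.

9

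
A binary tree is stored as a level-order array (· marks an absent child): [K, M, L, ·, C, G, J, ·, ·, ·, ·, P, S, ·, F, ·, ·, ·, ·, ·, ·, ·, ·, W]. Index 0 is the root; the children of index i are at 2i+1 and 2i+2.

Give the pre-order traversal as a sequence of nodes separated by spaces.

K M C L G P W S J F

Pre-order visits the node, then its left subtree, then its right subtree.
Visit K.
At K: go left to M.
  Visit M.
  At M: no left child.
  At M: go right to C.
    C is a leaf — visit C.
At K: go right to L.
  Visit L.
  At L: go left to G.
    Visit G.
    At G: go left to P.
      Visit P.
      At P: go left to W.
        W is a leaf — visit W.
      At P: no right child.
    At G: go right to S.
      S is a leaf — visit S.
  At L: go right to J.
    Visit J.
    At J: no left child.
    At J: go right to F.
      F is a leaf — visit F.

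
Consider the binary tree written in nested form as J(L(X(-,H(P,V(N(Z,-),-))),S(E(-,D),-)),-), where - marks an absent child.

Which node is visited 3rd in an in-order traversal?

In-order visits the left subtree, then the node, then the right subtree.
At J: go left to L.
  At L: go left to X.
    At X: no left child.
    Visit X.
    At X: go right to H.
      At H: go left to P.
        P is a leaf — visit P.
      Visit H.
      At H: go right to V.
        At V: go left to N.
          At N: go left to Z.
            Z is a leaf — visit Z.
          Visit N.
          At N: no right child.
        Visit V.
        At V: no right child.
  Visit L.
  At L: go right to S.
    At S: go left to E.
      At E: no left child.
      Visit E.
      At E: go right to D.
        D is a leaf — visit D.
    Visit S.
    At S: no right child.
Visit J.
At J: no right child.
Full in-order sequence: X, P, H, Z, N, V, L, E, D, S, J.

H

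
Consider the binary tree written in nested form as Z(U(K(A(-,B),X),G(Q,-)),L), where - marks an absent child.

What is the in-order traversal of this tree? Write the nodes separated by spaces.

A B K X U Q G Z L

In-order visits the left subtree, then the node, then the right subtree.
At Z: go left to U.
  At U: go left to K.
    At K: go left to A.
      At A: no left child.
      Visit A.
      At A: go right to B.
        B is a leaf — visit B.
    Visit K.
    At K: go right to X.
      X is a leaf — visit X.
  Visit U.
  At U: go right to G.
    At G: go left to Q.
      Q is a leaf — visit Q.
    Visit G.
    At G: no right child.
Visit Z.
At Z: go right to L.
  L is a leaf — visit L.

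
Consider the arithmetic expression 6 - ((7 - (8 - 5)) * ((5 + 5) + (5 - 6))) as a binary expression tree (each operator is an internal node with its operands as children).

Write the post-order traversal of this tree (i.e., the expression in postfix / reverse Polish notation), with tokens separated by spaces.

6 7 8 5 - - 5 5 + 5 6 - + * -

Post-order on an expression tree gives postfix notation: for each operator, emit left operand, right operand, then the operator.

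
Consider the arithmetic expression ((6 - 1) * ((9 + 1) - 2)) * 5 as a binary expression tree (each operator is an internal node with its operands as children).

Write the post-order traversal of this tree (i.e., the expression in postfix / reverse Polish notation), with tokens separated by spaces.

6 1 - 9 1 + 2 - * 5 *

Post-order on an expression tree gives postfix notation: for each operator, emit left operand, right operand, then the operator.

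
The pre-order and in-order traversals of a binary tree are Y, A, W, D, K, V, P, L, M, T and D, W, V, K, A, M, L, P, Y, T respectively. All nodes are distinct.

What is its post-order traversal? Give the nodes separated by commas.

D, V, K, W, M, L, P, A, T, Y

The first element of pre-order is the root; it splits in-order into left and right subtrees.
Root Y: left subtree has 8 nodes {D, W, V, K, A, M, L, P}, right has 1 {T}.
  Root A: left subtree has 4 nodes {D, W, V, K}, right has 3 {M, L, P}.
    Root W: left subtree has 1 node {D}, right has 2 {V, K}.
      Root K: left subtree has 1 node {V}, right has 0 { }.
    Root P: left subtree has 2 nodes {M, L}, right has 0 { }.
      Root L: left subtree has 1 node {M}, right has 0 { }.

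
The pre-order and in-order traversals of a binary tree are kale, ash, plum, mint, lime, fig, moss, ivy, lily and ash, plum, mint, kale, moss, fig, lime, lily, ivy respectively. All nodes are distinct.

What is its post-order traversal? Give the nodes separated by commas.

mint, plum, ash, moss, fig, lily, ivy, lime, kale

The first element of pre-order is the root; it splits in-order into left and right subtrees.
Root kale: left subtree has 3 nodes {ash, plum, mint}, right has 5 {moss, fig, lime, lily, ivy}.
  Root ash: left subtree has 0 nodes { }, right has 2 {plum, mint}.
    Root plum: left subtree has 0 nodes { }, right has 1 {mint}.
  Root lime: left subtree has 2 nodes {moss, fig}, right has 2 {lily, ivy}.
    Root fig: left subtree has 1 node {moss}, right has 0 { }.
    Root ivy: left subtree has 1 node {lily}, right has 0 { }.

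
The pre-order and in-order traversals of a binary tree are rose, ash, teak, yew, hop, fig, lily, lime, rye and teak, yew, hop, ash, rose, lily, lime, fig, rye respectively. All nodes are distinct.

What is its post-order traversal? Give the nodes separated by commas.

hop, yew, teak, ash, lime, lily, rye, fig, rose

The first element of pre-order is the root; it splits in-order into left and right subtrees.
Root rose: left subtree has 4 nodes {teak, yew, hop, ash}, right has 4 {lily, lime, fig, rye}.
  Root ash: left subtree has 3 nodes {teak, yew, hop}, right has 0 { }.
    Root teak: left subtree has 0 nodes { }, right has 2 {yew, hop}.
      Root yew: left subtree has 0 nodes { }, right has 1 {hop}.
  Root fig: left subtree has 2 nodes {lily, lime}, right has 1 {rye}.
    Root lily: left subtree has 0 nodes { }, right has 1 {lime}.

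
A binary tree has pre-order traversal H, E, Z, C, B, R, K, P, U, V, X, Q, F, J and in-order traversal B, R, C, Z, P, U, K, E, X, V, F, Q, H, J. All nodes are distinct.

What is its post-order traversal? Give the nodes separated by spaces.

The first element of pre-order is the root; it splits in-order into left and right subtrees.
Root H: left subtree has 12 nodes {B, R, C, Z, P, U, K, E, X, V, F, Q}, right has 1 {J}.
  Root E: left subtree has 7 nodes {B, R, C, Z, P, U, K}, right has 4 {X, V, F, Q}.
    Root Z: left subtree has 3 nodes {B, R, C}, right has 3 {P, U, K}.
      Root C: left subtree has 2 nodes {B, R}, right has 0 { }.
        Root B: left subtree has 0 nodes { }, right has 1 {R}.
      Root K: left subtree has 2 nodes {P, U}, right has 0 { }.
        Root P: left subtree has 0 nodes { }, right has 1 {U}.
    Root V: left subtree has 1 node {X}, right has 2 {F, Q}.
      Root Q: left subtree has 1 node {F}, right has 0 { }.

R B C U P K Z X F Q V E J H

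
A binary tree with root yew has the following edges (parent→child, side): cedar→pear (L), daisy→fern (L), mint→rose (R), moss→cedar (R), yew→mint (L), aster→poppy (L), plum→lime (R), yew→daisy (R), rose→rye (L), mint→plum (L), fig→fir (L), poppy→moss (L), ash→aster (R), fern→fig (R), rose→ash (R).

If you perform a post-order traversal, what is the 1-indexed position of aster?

8

Post-order visits the left subtree, then the right subtree, then the node.
At yew: go left to mint.
  At mint: go left to plum.
    At plum: no left child.
    At plum: go right to lime.
      lime is a leaf — visit lime.
    Visit plum.
  At mint: go right to rose.
    At rose: go left to rye.
      rye is a leaf — visit rye.
    At rose: go right to ash.
      At ash: no left child.
      At ash: go right to aster.
        At aster: go left to poppy.
          At poppy: go left to moss.
            At moss: no left child.
            At moss: go right to cedar.
              At cedar: go left to pear.
                pear is a leaf — visit pear.
              At cedar: no right child.
              Visit cedar.
            Visit moss.
          At poppy: no right child.
          Visit poppy.
        At aster: no right child.
        Visit aster.
      Visit ash.
    Visit rose.
  Visit mint.
At yew: go right to daisy.
  At daisy: go left to fern.
    At fern: no left child.
    At fern: go right to fig.
      At fig: go left to fir.
        fir is a leaf — visit fir.
      At fig: no right child.
      Visit fig.
    Visit fern.
  At daisy: no right child.
  Visit daisy.
Visit yew.
Full post-order sequence: lime, plum, rye, pear, cedar, moss, poppy, aster, ash, rose, mint, fir, fig, fern, daisy, yew.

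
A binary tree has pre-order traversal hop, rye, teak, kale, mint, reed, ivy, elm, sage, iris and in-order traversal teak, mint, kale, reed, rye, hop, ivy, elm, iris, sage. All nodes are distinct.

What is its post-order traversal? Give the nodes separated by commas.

The first element of pre-order is the root; it splits in-order into left and right subtrees.
Root hop: left subtree has 5 nodes {teak, mint, kale, reed, rye}, right has 4 {ivy, elm, iris, sage}.
  Root rye: left subtree has 4 nodes {teak, mint, kale, reed}, right has 0 { }.
    Root teak: left subtree has 0 nodes { }, right has 3 {mint, kale, reed}.
      Root kale: left subtree has 1 node {mint}, right has 1 {reed}.
  Root ivy: left subtree has 0 nodes { }, right has 3 {elm, iris, sage}.
    Root elm: left subtree has 0 nodes { }, right has 2 {iris, sage}.
      Root sage: left subtree has 1 node {iris}, right has 0 { }.

mint, reed, kale, teak, rye, iris, sage, elm, ivy, hop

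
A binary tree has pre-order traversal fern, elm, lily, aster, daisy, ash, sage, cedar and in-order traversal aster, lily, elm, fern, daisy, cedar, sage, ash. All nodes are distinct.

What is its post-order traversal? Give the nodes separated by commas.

aster, lily, elm, cedar, sage, ash, daisy, fern

The first element of pre-order is the root; it splits in-order into left and right subtrees.
Root fern: left subtree has 3 nodes {aster, lily, elm}, right has 4 {daisy, cedar, sage, ash}.
  Root elm: left subtree has 2 nodes {aster, lily}, right has 0 { }.
    Root lily: left subtree has 1 node {aster}, right has 0 { }.
  Root daisy: left subtree has 0 nodes { }, right has 3 {cedar, sage, ash}.
    Root ash: left subtree has 2 nodes {cedar, sage}, right has 0 { }.
      Root sage: left subtree has 1 node {cedar}, right has 0 { }.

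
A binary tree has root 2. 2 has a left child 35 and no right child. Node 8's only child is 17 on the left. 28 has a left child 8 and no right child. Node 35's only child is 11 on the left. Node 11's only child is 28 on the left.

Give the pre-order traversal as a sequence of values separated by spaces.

2 35 11 28 8 17

Pre-order visits the node, then its left subtree, then its right subtree.
Visit 2.
At 2: go left to 35.
  Visit 35.
  At 35: go left to 11.
    Visit 11.
    At 11: go left to 28.
      Visit 28.
      At 28: go left to 8.
        Visit 8.
        At 8: go left to 17.
          17 is a leaf — visit 17.
        At 8: no right child.
      At 28: no right child.
    At 11: no right child.
  At 35: no right child.
At 2: no right child.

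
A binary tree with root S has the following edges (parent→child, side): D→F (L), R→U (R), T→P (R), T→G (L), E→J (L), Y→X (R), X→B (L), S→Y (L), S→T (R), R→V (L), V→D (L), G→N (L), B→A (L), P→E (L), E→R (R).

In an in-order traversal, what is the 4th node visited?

In-order visits the left subtree, then the node, then the right subtree.
At S: go left to Y.
  At Y: no left child.
  Visit Y.
  At Y: go right to X.
    At X: go left to B.
      At B: go left to A.
        A is a leaf — visit A.
      Visit B.
      At B: no right child.
    Visit X.
    At X: no right child.
Visit S.
At S: go right to T.
  At T: go left to G.
    At G: go left to N.
      N is a leaf — visit N.
    Visit G.
    At G: no right child.
  Visit T.
  At T: go right to P.
    At P: go left to E.
      At E: go left to J.
        J is a leaf — visit J.
      Visit E.
      At E: go right to R.
        At R: go left to V.
          At V: go left to D.
            At D: go left to F.
              F is a leaf — visit F.
            Visit D.
            At D: no right child.
          Visit V.
          At V: no right child.
        Visit R.
        At R: go right to U.
          U is a leaf — visit U.
    Visit P.
    At P: no right child.
Full in-order sequence: Y, A, B, X, S, N, G, T, J, E, F, D, V, R, U, P.

X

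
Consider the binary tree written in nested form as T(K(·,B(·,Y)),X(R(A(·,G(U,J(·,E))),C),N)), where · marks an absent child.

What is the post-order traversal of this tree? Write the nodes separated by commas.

Post-order visits the left subtree, then the right subtree, then the node.
At T: go left to K.
  At K: no left child.
  At K: go right to B.
    At B: no left child.
    At B: go right to Y.
      Y is a leaf — visit Y.
    Visit B.
  Visit K.
At T: go right to X.
  At X: go left to R.
    At R: go left to A.
      At A: no left child.
      At A: go right to G.
        At G: go left to U.
          U is a leaf — visit U.
        At G: go right to J.
          At J: no left child.
          At J: go right to E.
            E is a leaf — visit E.
          Visit J.
        Visit G.
      Visit A.
    At R: go right to C.
      C is a leaf — visit C.
    Visit R.
  At X: go right to N.
    N is a leaf — visit N.
  Visit X.
Visit T.

Y, B, K, U, E, J, G, A, C, R, N, X, T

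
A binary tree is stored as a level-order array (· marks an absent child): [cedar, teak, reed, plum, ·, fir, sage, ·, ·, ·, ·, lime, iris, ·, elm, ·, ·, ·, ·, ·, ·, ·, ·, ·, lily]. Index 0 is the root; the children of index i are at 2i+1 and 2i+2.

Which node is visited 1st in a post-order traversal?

plum

Post-order visits the left subtree, then the right subtree, then the node.
At cedar: go left to teak.
  At teak: go left to plum.
    plum is a leaf — visit plum.
  At teak: no right child.
  Visit teak.
At cedar: go right to reed.
  At reed: go left to fir.
    At fir: go left to lime.
      At lime: no left child.
      At lime: go right to lily.
        lily is a leaf — visit lily.
      Visit lime.
    At fir: go right to iris.
      iris is a leaf — visit iris.
    Visit fir.
  At reed: go right to sage.
    At sage: no left child.
    At sage: go right to elm.
      elm is a leaf — visit elm.
    Visit sage.
  Visit reed.
Visit cedar.
Full post-order sequence: plum, teak, lily, lime, iris, fir, elm, sage, reed, cedar.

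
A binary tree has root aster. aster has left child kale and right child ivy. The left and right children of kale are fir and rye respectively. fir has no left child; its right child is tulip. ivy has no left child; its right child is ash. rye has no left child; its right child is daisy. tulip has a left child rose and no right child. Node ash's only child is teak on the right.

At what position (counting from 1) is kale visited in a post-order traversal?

Post-order visits the left subtree, then the right subtree, then the node.
At aster: go left to kale.
  At kale: go left to fir.
    At fir: no left child.
    At fir: go right to tulip.
      At tulip: go left to rose.
        rose is a leaf — visit rose.
      At tulip: no right child.
      Visit tulip.
    Visit fir.
  At kale: go right to rye.
    At rye: no left child.
    At rye: go right to daisy.
      daisy is a leaf — visit daisy.
    Visit rye.
  Visit kale.
At aster: go right to ivy.
  At ivy: no left child.
  At ivy: go right to ash.
    At ash: no left child.
    At ash: go right to teak.
      teak is a leaf — visit teak.
    Visit ash.
  Visit ivy.
Visit aster.
Full post-order sequence: rose, tulip, fir, daisy, rye, kale, teak, ash, ivy, aster.

6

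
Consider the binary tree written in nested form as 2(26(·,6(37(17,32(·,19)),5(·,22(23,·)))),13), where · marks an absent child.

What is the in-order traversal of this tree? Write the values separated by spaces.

In-order visits the left subtree, then the node, then the right subtree.
At 2: go left to 26.
  At 26: no left child.
  Visit 26.
  At 26: go right to 6.
    At 6: go left to 37.
      At 37: go left to 17.
        17 is a leaf — visit 17.
      Visit 37.
      At 37: go right to 32.
        At 32: no left child.
        Visit 32.
        At 32: go right to 19.
          19 is a leaf — visit 19.
    Visit 6.
    At 6: go right to 5.
      At 5: no left child.
      Visit 5.
      At 5: go right to 22.
        At 22: go left to 23.
          23 is a leaf — visit 23.
        Visit 22.
        At 22: no right child.
Visit 2.
At 2: go right to 13.
  13 is a leaf — visit 13.

26 17 37 32 19 6 5 23 22 2 13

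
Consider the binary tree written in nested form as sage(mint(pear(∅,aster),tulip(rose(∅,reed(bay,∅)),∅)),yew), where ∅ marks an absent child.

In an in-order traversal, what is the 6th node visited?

reed

In-order visits the left subtree, then the node, then the right subtree.
At sage: go left to mint.
  At mint: go left to pear.
    At pear: no left child.
    Visit pear.
    At pear: go right to aster.
      aster is a leaf — visit aster.
  Visit mint.
  At mint: go right to tulip.
    At tulip: go left to rose.
      At rose: no left child.
      Visit rose.
      At rose: go right to reed.
        At reed: go left to bay.
          bay is a leaf — visit bay.
        Visit reed.
        At reed: no right child.
    Visit tulip.
    At tulip: no right child.
Visit sage.
At sage: go right to yew.
  yew is a leaf — visit yew.
Full in-order sequence: pear, aster, mint, rose, bay, reed, tulip, sage, yew.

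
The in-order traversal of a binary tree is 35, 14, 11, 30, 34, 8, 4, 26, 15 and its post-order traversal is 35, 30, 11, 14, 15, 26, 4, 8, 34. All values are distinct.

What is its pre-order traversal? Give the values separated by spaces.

34 14 35 11 30 8 4 26 15

The last element of post-order is the root; it splits in-order into left and right subtrees.
Root 34: left subtree has 4 nodes {35, 14, 11, 30}, right has 4 {8, 4, 26, 15}.
  Root 14: left subtree has 1 node {35}, right has 2 {11, 30}.
    Root 11: left subtree has 0 nodes { }, right has 1 {30}.
  Root 8: left subtree has 0 nodes { }, right has 3 {4, 26, 15}.
    Root 4: left subtree has 0 nodes { }, right has 2 {26, 15}.
      Root 26: left subtree has 0 nodes { }, right has 1 {15}.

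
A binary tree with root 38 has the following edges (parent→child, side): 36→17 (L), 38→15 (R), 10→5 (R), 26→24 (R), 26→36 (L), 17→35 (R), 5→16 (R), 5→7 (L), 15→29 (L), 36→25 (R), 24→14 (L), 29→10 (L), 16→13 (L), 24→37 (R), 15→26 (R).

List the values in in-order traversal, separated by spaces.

In-order visits the left subtree, then the node, then the right subtree.
At 38: no left child.
Visit 38.
At 38: go right to 15.
  At 15: go left to 29.
    At 29: go left to 10.
      At 10: no left child.
      Visit 10.
      At 10: go right to 5.
        At 5: go left to 7.
          7 is a leaf — visit 7.
        Visit 5.
        At 5: go right to 16.
          At 16: go left to 13.
            13 is a leaf — visit 13.
          Visit 16.
          At 16: no right child.
    Visit 29.
    At 29: no right child.
  Visit 15.
  At 15: go right to 26.
    At 26: go left to 36.
      At 36: go left to 17.
        At 17: no left child.
        Visit 17.
        At 17: go right to 35.
          35 is a leaf — visit 35.
      Visit 36.
      At 36: go right to 25.
        25 is a leaf — visit 25.
    Visit 26.
    At 26: go right to 24.
      At 24: go left to 14.
        14 is a leaf — visit 14.
      Visit 24.
      At 24: go right to 37.
        37 is a leaf — visit 37.

38 10 7 5 13 16 29 15 17 35 36 25 26 14 24 37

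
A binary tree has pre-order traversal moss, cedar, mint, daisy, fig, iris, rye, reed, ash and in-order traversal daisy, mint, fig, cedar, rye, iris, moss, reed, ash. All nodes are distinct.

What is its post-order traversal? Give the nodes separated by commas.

The first element of pre-order is the root; it splits in-order into left and right subtrees.
Root moss: left subtree has 6 nodes {daisy, mint, fig, cedar, rye, iris}, right has 2 {reed, ash}.
  Root cedar: left subtree has 3 nodes {daisy, mint, fig}, right has 2 {rye, iris}.
    Root mint: left subtree has 1 node {daisy}, right has 1 {fig}.
    Root iris: left subtree has 1 node {rye}, right has 0 { }.
  Root reed: left subtree has 0 nodes { }, right has 1 {ash}.

daisy, fig, mint, rye, iris, cedar, ash, reed, moss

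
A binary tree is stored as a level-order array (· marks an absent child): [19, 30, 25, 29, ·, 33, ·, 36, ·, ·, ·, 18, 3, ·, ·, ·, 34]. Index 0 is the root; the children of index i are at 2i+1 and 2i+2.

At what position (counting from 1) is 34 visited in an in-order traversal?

2

In-order visits the left subtree, then the node, then the right subtree.
At 19: go left to 30.
  At 30: go left to 29.
    At 29: go left to 36.
      At 36: no left child.
      Visit 36.
      At 36: go right to 34.
        34 is a leaf — visit 34.
    Visit 29.
    At 29: no right child.
  Visit 30.
  At 30: no right child.
Visit 19.
At 19: go right to 25.
  At 25: go left to 33.
    At 33: go left to 18.
      18 is a leaf — visit 18.
    Visit 33.
    At 33: go right to 3.
      3 is a leaf — visit 3.
  Visit 25.
  At 25: no right child.
Full in-order sequence: 36, 34, 29, 30, 19, 18, 33, 3, 25.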